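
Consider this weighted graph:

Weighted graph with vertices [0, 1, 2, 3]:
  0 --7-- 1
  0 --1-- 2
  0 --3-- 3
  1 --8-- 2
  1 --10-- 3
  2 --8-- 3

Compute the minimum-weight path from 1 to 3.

Using Dijkstra's algorithm from vertex 1:
Shortest path: 1 -> 3
Total weight: 10 = 10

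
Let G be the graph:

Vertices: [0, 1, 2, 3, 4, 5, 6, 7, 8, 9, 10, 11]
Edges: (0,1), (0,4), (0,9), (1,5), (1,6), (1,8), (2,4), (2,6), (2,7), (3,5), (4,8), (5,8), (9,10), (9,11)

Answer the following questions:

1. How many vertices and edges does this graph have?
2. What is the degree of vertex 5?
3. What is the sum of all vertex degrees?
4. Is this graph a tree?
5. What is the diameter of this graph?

Count: 12 vertices, 14 edges.
Vertex 5 has neighbors [1, 3, 8], degree = 3.
Handshaking lemma: 2 * 14 = 28.
A tree on 12 vertices has 11 edges. This graph has 14 edges (3 extra). Not a tree.
Diameter (longest shortest path) = 5.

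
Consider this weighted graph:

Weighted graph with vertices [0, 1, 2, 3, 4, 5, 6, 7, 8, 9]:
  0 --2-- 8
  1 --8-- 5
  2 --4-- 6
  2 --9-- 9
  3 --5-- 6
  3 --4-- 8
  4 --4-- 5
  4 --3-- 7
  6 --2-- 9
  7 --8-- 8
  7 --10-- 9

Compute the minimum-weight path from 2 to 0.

Using Dijkstra's algorithm from vertex 2:
Shortest path: 2 -> 6 -> 3 -> 8 -> 0
Total weight: 4 + 5 + 4 + 2 = 15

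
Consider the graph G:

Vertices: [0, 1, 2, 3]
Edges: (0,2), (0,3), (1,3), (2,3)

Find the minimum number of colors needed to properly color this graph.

The graph has a maximum clique of size 3 (lower bound on chromatic number).
A valid 3-coloring: {0: 1, 1: 1, 2: 2, 3: 0}.
Chromatic number = 3.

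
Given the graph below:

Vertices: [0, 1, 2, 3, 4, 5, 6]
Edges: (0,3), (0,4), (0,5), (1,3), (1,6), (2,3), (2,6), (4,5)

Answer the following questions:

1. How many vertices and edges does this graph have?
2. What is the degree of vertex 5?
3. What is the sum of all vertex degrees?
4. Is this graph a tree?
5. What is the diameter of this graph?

Count: 7 vertices, 8 edges.
Vertex 5 has neighbors [0, 4], degree = 2.
Handshaking lemma: 2 * 8 = 16.
A tree on 7 vertices has 6 edges. This graph has 8 edges (2 extra). Not a tree.
Diameter (longest shortest path) = 4.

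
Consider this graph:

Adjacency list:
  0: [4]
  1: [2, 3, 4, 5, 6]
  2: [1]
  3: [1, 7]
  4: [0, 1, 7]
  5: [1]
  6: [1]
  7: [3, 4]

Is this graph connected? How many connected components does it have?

Checking connectivity: the graph has 1 connected component(s).
All vertices are reachable from each other. The graph IS connected.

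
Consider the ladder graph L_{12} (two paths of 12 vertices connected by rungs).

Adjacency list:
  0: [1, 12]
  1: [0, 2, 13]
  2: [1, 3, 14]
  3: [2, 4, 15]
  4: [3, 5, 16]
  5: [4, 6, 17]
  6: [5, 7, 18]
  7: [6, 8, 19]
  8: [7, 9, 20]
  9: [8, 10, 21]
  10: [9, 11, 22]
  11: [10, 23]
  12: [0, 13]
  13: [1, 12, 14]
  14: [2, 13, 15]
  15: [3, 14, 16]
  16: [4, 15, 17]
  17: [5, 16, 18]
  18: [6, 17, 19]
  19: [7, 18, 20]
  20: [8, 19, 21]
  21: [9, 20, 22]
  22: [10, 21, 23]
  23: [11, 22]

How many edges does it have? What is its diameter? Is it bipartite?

Ladder graph L_{12}: 12 rungs + 2 * (12-1) path edges = 12 + 22 = 34 edges.
Diameter = 12.
Ladder graphs are bipartite (alternating coloring along each path).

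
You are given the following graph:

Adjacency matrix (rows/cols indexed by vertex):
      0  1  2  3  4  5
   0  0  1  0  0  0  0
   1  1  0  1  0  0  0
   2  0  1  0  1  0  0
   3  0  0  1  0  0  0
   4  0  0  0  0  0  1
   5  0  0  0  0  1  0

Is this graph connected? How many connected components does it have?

Checking connectivity: the graph has 2 connected component(s).
Components: [[0, 1, 2, 3], [4, 5]]. The graph is NOT connected.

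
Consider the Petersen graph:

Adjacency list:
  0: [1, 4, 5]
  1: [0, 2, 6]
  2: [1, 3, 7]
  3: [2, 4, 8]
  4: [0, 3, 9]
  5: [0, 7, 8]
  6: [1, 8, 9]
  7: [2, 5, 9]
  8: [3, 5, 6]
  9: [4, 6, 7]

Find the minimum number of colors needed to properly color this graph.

The Petersen graph contains odd cycles (e.g. the outer 5-cycle), so chi >= 3.
A proper 3-coloring exists (it is a well-known 3-chromatic graph).
Chromatic number = 3.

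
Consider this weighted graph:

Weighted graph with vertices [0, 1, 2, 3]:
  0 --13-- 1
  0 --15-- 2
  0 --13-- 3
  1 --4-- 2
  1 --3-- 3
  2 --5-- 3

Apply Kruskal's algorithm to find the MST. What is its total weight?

Applying Kruskal's algorithm (sort edges by weight, add if no cycle):
  Add (1,3) w=3
  Add (1,2) w=4
  Skip (2,3) w=5 (creates cycle)
  Add (0,1) w=13
  Skip (0,3) w=13 (creates cycle)
  Skip (0,2) w=15 (creates cycle)
MST weight = 20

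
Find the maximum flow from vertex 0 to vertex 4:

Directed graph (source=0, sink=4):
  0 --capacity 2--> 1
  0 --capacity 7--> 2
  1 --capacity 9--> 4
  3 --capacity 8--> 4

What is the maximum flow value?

Computing max flow:
  Flow on (0->1): 2/2
  Flow on (1->4): 2/9
Maximum flow = 2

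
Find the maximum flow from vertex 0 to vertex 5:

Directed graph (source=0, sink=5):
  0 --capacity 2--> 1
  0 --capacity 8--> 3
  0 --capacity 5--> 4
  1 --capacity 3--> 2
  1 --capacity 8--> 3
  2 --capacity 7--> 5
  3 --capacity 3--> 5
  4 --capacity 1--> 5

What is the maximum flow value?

Computing max flow:
  Flow on (0->1): 2/2
  Flow on (0->3): 3/8
  Flow on (0->4): 1/5
  Flow on (1->2): 2/3
  Flow on (2->5): 2/7
  Flow on (3->5): 3/3
  Flow on (4->5): 1/1
Maximum flow = 6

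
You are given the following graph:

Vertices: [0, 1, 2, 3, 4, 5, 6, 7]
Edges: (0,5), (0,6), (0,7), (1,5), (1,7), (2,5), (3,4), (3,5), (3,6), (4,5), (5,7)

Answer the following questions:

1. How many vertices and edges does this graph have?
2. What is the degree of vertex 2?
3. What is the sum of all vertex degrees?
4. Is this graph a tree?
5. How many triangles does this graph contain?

Count: 8 vertices, 11 edges.
Vertex 2 has neighbors [5], degree = 1.
Handshaking lemma: 2 * 11 = 22.
A tree on 8 vertices has 7 edges. This graph has 11 edges (4 extra). Not a tree.
Number of triangles = 3.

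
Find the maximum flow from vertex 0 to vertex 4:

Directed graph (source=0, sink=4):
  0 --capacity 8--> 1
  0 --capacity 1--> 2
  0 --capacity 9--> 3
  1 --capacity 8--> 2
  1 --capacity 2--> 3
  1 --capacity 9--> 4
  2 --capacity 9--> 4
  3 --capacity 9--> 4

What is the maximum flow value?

Computing max flow:
  Flow on (0->1): 8/8
  Flow on (0->2): 1/1
  Flow on (0->3): 9/9
  Flow on (1->4): 8/9
  Flow on (2->4): 1/9
  Flow on (3->4): 9/9
Maximum flow = 18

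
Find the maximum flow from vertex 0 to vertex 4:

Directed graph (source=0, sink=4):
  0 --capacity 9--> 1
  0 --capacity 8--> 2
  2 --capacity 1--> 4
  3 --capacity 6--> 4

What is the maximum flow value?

Computing max flow:
  Flow on (0->2): 1/8
  Flow on (2->4): 1/1
Maximum flow = 1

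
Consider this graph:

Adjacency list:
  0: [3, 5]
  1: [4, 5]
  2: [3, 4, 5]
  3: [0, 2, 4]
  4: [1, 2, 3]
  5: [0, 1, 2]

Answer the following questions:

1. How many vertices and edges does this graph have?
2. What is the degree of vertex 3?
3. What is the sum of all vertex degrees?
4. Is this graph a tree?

Count: 6 vertices, 8 edges.
Vertex 3 has neighbors [0, 2, 4], degree = 3.
Handshaking lemma: 2 * 8 = 16.
A tree on 6 vertices has 5 edges. This graph has 8 edges (3 extra). Not a tree.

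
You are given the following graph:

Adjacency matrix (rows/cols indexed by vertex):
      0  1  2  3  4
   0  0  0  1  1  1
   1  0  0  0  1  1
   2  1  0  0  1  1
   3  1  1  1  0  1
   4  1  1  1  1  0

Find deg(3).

Vertex 3 has neighbors [0, 1, 2, 4], so deg(3) = 4.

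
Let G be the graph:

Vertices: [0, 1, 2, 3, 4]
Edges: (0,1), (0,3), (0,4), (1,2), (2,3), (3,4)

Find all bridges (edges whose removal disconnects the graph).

No bridges found. The graph is 2-edge-connected (no single edge removal disconnects it).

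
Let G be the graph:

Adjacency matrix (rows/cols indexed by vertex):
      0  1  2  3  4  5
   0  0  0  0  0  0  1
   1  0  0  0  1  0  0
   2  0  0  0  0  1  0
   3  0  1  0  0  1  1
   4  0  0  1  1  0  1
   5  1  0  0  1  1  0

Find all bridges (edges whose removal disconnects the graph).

A bridge is an edge whose removal increases the number of connected components.
Bridges found: (0,5), (1,3), (2,4)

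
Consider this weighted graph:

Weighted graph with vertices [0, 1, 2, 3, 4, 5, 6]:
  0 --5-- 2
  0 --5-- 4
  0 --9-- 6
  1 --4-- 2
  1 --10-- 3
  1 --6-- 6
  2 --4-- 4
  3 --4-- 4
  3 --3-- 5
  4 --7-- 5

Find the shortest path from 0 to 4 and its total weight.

Using Dijkstra's algorithm from vertex 0:
Shortest path: 0 -> 4
Total weight: 5 = 5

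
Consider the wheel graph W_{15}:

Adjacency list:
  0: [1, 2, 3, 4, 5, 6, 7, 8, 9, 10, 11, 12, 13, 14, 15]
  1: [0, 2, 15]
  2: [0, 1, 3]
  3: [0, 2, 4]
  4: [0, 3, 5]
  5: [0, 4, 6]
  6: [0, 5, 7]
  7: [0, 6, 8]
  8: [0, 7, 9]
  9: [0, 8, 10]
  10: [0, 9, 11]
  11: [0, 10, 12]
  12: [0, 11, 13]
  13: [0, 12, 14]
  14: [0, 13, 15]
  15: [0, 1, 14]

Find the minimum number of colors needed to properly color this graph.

W_{15} = C_{15} plus a hub adjacent to every cycle vertex.
The outer cycle needs 3 colors (odd cycle); the hub is adjacent to all of them so needs a fresh color.
Chromatic number = 3 + 1 = 4.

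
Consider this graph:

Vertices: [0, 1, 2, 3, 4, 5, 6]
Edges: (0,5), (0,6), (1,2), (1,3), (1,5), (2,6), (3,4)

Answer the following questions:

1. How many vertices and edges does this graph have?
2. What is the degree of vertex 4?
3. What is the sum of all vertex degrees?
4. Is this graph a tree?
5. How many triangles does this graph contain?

Count: 7 vertices, 7 edges.
Vertex 4 has neighbors [3], degree = 1.
Handshaking lemma: 2 * 7 = 14.
A tree on 7 vertices has 6 edges. This graph has 7 edges (1 extra). Not a tree.
Number of triangles = 0.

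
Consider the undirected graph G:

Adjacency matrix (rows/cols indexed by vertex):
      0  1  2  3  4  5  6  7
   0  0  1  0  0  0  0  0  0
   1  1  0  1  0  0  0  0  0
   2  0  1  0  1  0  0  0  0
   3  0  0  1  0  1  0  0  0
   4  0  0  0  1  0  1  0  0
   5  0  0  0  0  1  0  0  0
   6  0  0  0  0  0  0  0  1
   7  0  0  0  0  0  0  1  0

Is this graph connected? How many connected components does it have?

Checking connectivity: the graph has 2 connected component(s).
Components: [[0, 1, 2, 3, 4, 5], [6, 7]]. The graph is NOT connected.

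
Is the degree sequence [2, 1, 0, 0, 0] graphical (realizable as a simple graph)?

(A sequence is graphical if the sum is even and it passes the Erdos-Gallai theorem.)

Sum of degrees = 3. Sum is odd, so the sequence is NOT graphical.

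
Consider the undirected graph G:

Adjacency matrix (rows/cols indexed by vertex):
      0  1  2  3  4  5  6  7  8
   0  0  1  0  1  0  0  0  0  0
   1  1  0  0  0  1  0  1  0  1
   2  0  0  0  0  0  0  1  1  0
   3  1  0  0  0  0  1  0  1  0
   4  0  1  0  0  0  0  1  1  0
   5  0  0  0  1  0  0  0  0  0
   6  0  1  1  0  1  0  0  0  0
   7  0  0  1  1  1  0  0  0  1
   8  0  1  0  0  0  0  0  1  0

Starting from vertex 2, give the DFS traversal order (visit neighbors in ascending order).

DFS from vertex 2 (neighbors processed in ascending order):
Visit order: 2, 6, 1, 0, 3, 5, 7, 4, 8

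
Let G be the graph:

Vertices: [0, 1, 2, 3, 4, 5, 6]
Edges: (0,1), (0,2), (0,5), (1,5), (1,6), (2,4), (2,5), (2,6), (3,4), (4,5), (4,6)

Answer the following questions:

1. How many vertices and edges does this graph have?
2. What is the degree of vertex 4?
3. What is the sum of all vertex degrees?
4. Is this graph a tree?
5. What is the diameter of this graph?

Count: 7 vertices, 11 edges.
Vertex 4 has neighbors [2, 3, 5, 6], degree = 4.
Handshaking lemma: 2 * 11 = 22.
A tree on 7 vertices has 6 edges. This graph has 11 edges (5 extra). Not a tree.
Diameter (longest shortest path) = 3.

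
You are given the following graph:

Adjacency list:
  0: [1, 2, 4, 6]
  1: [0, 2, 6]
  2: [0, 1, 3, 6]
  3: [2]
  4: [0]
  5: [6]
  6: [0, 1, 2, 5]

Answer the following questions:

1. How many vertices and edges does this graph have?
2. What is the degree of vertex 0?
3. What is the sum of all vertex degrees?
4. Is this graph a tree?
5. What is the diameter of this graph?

Count: 7 vertices, 9 edges.
Vertex 0 has neighbors [1, 2, 4, 6], degree = 4.
Handshaking lemma: 2 * 9 = 18.
A tree on 7 vertices has 6 edges. This graph has 9 edges (3 extra). Not a tree.
Diameter (longest shortest path) = 3.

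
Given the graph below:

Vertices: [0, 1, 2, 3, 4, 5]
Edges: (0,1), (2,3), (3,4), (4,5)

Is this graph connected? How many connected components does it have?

Checking connectivity: the graph has 2 connected component(s).
Components: [[0, 1], [2, 3, 4, 5]]. The graph is NOT connected.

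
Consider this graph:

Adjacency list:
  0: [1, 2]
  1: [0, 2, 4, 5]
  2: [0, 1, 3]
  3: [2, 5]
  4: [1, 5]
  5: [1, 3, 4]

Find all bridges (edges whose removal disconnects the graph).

No bridges found. The graph is 2-edge-connected (no single edge removal disconnects it).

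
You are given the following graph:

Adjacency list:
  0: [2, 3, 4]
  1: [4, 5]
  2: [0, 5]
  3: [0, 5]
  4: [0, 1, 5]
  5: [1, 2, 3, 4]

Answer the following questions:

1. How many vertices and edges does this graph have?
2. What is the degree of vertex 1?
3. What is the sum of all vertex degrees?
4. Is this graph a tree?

Count: 6 vertices, 8 edges.
Vertex 1 has neighbors [4, 5], degree = 2.
Handshaking lemma: 2 * 8 = 16.
A tree on 6 vertices has 5 edges. This graph has 8 edges (3 extra). Not a tree.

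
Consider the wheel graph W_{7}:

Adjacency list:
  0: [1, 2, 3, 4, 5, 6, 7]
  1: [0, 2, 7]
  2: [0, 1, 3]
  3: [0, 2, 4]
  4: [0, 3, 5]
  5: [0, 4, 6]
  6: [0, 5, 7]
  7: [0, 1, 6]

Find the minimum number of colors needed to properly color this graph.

W_{7} = C_{7} plus a hub adjacent to every cycle vertex.
The outer cycle needs 3 colors (odd cycle); the hub is adjacent to all of them so needs a fresh color.
Chromatic number = 3 + 1 = 4.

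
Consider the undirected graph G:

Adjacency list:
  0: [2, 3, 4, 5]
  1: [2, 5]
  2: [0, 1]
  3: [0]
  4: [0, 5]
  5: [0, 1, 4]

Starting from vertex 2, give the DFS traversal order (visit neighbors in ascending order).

DFS from vertex 2 (neighbors processed in ascending order):
Visit order: 2, 0, 3, 4, 5, 1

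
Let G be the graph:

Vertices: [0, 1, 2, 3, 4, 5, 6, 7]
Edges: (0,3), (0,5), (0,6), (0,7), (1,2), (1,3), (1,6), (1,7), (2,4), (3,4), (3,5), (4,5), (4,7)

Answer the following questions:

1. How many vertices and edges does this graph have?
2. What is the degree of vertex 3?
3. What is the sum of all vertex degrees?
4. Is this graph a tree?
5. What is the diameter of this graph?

Count: 8 vertices, 13 edges.
Vertex 3 has neighbors [0, 1, 4, 5], degree = 4.
Handshaking lemma: 2 * 13 = 26.
A tree on 8 vertices has 7 edges. This graph has 13 edges (6 extra). Not a tree.
Diameter (longest shortest path) = 3.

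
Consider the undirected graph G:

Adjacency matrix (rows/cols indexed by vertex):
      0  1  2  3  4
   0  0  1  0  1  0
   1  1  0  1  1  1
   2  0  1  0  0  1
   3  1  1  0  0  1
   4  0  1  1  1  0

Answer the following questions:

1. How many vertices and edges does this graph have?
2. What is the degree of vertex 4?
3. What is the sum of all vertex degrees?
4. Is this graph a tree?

Count: 5 vertices, 7 edges.
Vertex 4 has neighbors [1, 2, 3], degree = 3.
Handshaking lemma: 2 * 7 = 14.
A tree on 5 vertices has 4 edges. This graph has 7 edges (3 extra). Not a tree.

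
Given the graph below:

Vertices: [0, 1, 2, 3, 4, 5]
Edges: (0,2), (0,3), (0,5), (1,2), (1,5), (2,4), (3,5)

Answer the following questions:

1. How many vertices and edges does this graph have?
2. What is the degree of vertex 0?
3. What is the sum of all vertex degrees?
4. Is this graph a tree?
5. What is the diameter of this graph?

Count: 6 vertices, 7 edges.
Vertex 0 has neighbors [2, 3, 5], degree = 3.
Handshaking lemma: 2 * 7 = 14.
A tree on 6 vertices has 5 edges. This graph has 7 edges (2 extra). Not a tree.
Diameter (longest shortest path) = 3.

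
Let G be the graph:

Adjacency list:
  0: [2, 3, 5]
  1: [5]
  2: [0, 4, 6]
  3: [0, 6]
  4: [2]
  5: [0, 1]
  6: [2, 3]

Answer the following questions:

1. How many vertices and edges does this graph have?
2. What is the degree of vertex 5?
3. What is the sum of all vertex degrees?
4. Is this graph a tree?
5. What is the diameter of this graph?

Count: 7 vertices, 7 edges.
Vertex 5 has neighbors [0, 1], degree = 2.
Handshaking lemma: 2 * 7 = 14.
A tree on 7 vertices has 6 edges. This graph has 7 edges (1 extra). Not a tree.
Diameter (longest shortest path) = 4.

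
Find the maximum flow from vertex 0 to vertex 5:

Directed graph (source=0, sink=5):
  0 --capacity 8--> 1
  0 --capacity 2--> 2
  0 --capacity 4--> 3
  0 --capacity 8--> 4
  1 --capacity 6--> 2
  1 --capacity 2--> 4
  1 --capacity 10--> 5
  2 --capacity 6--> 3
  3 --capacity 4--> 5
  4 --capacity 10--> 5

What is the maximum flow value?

Computing max flow:
  Flow on (0->1): 8/8
  Flow on (0->2): 2/2
  Flow on (0->3): 2/4
  Flow on (0->4): 8/8
  Flow on (1->5): 8/10
  Flow on (2->3): 2/6
  Flow on (3->5): 4/4
  Flow on (4->5): 8/10
Maximum flow = 20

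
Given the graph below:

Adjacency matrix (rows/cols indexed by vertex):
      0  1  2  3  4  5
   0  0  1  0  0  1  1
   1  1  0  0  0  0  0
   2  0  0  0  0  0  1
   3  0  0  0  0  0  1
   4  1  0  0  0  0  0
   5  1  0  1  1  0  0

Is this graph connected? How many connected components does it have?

Checking connectivity: the graph has 1 connected component(s).
All vertices are reachable from each other. The graph IS connected.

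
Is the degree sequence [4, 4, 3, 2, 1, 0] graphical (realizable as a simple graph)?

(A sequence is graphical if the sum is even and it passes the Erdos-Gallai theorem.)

Sum of degrees = 14. Sum is even but fails Erdos-Gallai. The sequence is NOT graphical.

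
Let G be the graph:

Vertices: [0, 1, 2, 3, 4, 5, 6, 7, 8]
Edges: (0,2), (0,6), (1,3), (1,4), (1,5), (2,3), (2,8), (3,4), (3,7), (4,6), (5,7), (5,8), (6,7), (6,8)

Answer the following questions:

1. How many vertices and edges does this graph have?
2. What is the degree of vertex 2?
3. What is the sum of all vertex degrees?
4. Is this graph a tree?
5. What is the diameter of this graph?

Count: 9 vertices, 14 edges.
Vertex 2 has neighbors [0, 3, 8], degree = 3.
Handshaking lemma: 2 * 14 = 28.
A tree on 9 vertices has 8 edges. This graph has 14 edges (6 extra). Not a tree.
Diameter (longest shortest path) = 3.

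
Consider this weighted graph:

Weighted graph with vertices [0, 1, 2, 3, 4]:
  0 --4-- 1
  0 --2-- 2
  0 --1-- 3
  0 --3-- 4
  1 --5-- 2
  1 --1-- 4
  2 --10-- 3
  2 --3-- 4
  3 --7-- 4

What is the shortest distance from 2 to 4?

Using Dijkstra's algorithm from vertex 2:
Shortest path: 2 -> 4
Total weight: 3 = 3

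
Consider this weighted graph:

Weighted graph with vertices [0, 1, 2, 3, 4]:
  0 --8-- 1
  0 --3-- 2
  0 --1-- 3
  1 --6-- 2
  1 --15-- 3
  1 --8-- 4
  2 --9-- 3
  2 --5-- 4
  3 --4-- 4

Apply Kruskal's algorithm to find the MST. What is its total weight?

Applying Kruskal's algorithm (sort edges by weight, add if no cycle):
  Add (0,3) w=1
  Add (0,2) w=3
  Add (3,4) w=4
  Skip (2,4) w=5 (creates cycle)
  Add (1,2) w=6
  Skip (0,1) w=8 (creates cycle)
  Skip (1,4) w=8 (creates cycle)
  Skip (2,3) w=9 (creates cycle)
  Skip (1,3) w=15 (creates cycle)
MST weight = 14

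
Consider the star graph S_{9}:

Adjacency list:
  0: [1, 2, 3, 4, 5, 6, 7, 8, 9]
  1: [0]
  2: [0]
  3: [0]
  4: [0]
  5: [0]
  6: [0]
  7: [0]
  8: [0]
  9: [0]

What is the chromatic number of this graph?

S_{9} has one hub adjacent to 9 leaves; leaves are pairwise non-adjacent.
Color the hub 0 and every leaf 1.
Chromatic number = 2.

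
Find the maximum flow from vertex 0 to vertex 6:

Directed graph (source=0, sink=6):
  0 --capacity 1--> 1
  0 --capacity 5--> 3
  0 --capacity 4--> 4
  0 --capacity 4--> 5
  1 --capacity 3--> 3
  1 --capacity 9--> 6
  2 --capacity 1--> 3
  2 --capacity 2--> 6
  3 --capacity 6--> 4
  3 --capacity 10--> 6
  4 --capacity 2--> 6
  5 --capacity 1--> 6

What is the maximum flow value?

Computing max flow:
  Flow on (0->1): 1/1
  Flow on (0->3): 5/5
  Flow on (0->4): 2/4
  Flow on (0->5): 1/4
  Flow on (1->6): 1/9
  Flow on (3->6): 5/10
  Flow on (4->6): 2/2
  Flow on (5->6): 1/1
Maximum flow = 9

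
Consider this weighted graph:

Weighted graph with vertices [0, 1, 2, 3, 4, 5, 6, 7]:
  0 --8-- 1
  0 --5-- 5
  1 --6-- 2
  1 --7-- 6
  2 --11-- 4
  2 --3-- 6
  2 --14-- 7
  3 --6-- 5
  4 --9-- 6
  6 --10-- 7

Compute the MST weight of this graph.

Applying Kruskal's algorithm (sort edges by weight, add if no cycle):
  Add (2,6) w=3
  Add (0,5) w=5
  Add (1,2) w=6
  Add (3,5) w=6
  Skip (1,6) w=7 (creates cycle)
  Add (0,1) w=8
  Add (4,6) w=9
  Add (6,7) w=10
  Skip (2,4) w=11 (creates cycle)
  Skip (2,7) w=14 (creates cycle)
MST weight = 47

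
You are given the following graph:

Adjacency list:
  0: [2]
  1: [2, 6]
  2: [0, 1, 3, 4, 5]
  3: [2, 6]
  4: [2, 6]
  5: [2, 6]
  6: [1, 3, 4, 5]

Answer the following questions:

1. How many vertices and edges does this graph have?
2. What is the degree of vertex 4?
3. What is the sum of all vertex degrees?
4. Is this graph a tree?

Count: 7 vertices, 9 edges.
Vertex 4 has neighbors [2, 6], degree = 2.
Handshaking lemma: 2 * 9 = 18.
A tree on 7 vertices has 6 edges. This graph has 9 edges (3 extra). Not a tree.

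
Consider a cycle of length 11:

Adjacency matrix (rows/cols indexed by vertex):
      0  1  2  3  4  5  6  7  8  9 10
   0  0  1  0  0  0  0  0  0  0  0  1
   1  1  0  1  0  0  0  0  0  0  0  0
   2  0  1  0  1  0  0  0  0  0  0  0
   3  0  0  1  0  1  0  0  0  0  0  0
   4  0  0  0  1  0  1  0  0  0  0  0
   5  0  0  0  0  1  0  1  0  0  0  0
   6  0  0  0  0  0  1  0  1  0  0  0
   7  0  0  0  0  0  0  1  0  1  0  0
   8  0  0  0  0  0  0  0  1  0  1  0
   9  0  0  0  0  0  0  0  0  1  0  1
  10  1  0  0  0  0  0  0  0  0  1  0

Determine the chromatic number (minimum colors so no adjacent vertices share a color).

This is an odd cycle (C_11). Odd cycles are not bipartite (any 2-coloring forces two adjacent vertices to match), and 3 colors suffice.
Chromatic number = 3.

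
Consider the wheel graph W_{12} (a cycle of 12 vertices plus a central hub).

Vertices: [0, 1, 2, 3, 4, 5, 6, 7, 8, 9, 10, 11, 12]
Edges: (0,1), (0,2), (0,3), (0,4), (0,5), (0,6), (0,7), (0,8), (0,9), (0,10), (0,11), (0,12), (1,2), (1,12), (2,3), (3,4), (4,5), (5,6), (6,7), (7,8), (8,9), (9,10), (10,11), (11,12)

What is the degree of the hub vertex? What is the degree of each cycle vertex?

The hub connects to all 12 cycle vertices, so deg(hub) = 12.
Each cycle vertex connects to 2 neighbors on the cycle plus the hub, so deg(cycle vertex) = 3.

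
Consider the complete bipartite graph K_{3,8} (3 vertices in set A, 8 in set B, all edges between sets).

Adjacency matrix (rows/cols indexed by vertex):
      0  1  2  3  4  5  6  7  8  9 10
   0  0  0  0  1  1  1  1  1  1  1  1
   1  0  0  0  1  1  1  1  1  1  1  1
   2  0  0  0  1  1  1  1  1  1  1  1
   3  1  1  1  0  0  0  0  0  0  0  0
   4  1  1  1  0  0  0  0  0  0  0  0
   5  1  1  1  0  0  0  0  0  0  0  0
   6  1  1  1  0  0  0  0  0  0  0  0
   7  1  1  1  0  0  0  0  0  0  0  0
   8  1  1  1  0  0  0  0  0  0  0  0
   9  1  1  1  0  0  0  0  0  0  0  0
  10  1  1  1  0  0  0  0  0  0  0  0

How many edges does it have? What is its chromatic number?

K_{3,8} has 3 * 8 = 24 edges.
Bipartite graphs have chromatic number 2 (color each partition differently).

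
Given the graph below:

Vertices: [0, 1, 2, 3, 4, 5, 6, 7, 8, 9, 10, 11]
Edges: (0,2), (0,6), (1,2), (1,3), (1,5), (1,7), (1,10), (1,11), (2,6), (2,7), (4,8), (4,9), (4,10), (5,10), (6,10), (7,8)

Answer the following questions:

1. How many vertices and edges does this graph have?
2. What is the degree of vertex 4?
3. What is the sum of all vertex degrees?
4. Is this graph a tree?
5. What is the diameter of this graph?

Count: 12 vertices, 16 edges.
Vertex 4 has neighbors [8, 9, 10], degree = 3.
Handshaking lemma: 2 * 16 = 32.
A tree on 12 vertices has 11 edges. This graph has 16 edges (5 extra). Not a tree.
Diameter (longest shortest path) = 4.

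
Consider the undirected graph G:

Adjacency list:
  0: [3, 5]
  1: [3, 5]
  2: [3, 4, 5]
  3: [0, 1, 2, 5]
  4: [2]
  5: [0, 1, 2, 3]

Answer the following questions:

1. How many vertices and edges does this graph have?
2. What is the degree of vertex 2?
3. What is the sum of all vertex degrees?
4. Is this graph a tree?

Count: 6 vertices, 8 edges.
Vertex 2 has neighbors [3, 4, 5], degree = 3.
Handshaking lemma: 2 * 8 = 16.
A tree on 6 vertices has 5 edges. This graph has 8 edges (3 extra). Not a tree.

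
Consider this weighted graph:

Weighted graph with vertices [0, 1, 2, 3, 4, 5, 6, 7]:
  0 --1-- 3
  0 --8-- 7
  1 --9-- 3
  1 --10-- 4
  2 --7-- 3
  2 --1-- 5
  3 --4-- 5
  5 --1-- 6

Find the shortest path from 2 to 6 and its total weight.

Using Dijkstra's algorithm from vertex 2:
Shortest path: 2 -> 5 -> 6
Total weight: 1 + 1 = 2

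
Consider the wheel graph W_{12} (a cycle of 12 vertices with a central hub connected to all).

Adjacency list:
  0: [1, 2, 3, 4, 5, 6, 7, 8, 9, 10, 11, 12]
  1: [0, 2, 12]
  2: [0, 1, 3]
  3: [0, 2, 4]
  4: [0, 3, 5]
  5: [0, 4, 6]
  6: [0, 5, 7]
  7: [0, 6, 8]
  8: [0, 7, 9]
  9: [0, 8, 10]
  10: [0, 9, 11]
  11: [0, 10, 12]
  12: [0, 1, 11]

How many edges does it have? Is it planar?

Wheel graph W_{12}: 12 cycle edges + 12 spoke edges = 24 edges.
Total vertices: 13.
The graph is planar.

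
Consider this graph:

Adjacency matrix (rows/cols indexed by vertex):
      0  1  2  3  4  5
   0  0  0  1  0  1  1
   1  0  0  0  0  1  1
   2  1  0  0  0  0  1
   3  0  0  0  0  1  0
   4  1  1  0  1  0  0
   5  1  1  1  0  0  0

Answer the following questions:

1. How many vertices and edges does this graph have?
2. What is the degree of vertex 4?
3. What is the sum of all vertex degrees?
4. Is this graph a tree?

Count: 6 vertices, 7 edges.
Vertex 4 has neighbors [0, 1, 3], degree = 3.
Handshaking lemma: 2 * 7 = 14.
A tree on 6 vertices has 5 edges. This graph has 7 edges (2 extra). Not a tree.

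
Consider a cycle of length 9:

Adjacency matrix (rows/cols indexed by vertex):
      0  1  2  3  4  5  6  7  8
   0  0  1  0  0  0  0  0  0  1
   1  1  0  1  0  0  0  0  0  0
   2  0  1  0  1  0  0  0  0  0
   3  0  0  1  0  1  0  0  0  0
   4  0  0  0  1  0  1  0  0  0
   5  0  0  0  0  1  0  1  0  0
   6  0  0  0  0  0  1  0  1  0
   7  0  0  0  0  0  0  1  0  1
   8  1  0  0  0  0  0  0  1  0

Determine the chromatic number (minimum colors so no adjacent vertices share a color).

This is an odd cycle (C_9). Odd cycles are not bipartite (any 2-coloring forces two adjacent vertices to match), and 3 colors suffice.
Chromatic number = 3.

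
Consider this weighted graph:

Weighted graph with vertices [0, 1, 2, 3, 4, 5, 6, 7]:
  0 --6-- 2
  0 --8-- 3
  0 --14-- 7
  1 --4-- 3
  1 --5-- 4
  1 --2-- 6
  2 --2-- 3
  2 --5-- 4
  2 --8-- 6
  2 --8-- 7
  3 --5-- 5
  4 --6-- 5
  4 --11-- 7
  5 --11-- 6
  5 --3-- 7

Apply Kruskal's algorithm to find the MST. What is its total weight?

Applying Kruskal's algorithm (sort edges by weight, add if no cycle):
  Add (1,6) w=2
  Add (2,3) w=2
  Add (5,7) w=3
  Add (1,3) w=4
  Add (1,4) w=5
  Skip (2,4) w=5 (creates cycle)
  Add (3,5) w=5
  Add (0,2) w=6
  Skip (4,5) w=6 (creates cycle)
  Skip (0,3) w=8 (creates cycle)
  Skip (2,6) w=8 (creates cycle)
  Skip (2,7) w=8 (creates cycle)
  Skip (4,7) w=11 (creates cycle)
  Skip (5,6) w=11 (creates cycle)
  Skip (0,7) w=14 (creates cycle)
MST weight = 27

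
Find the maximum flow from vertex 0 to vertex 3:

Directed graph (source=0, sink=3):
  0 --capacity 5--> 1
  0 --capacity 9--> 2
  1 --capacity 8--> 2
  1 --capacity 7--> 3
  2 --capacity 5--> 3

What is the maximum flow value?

Computing max flow:
  Flow on (0->1): 5/5
  Flow on (0->2): 5/9
  Flow on (1->3): 5/7
  Flow on (2->3): 5/5
Maximum flow = 10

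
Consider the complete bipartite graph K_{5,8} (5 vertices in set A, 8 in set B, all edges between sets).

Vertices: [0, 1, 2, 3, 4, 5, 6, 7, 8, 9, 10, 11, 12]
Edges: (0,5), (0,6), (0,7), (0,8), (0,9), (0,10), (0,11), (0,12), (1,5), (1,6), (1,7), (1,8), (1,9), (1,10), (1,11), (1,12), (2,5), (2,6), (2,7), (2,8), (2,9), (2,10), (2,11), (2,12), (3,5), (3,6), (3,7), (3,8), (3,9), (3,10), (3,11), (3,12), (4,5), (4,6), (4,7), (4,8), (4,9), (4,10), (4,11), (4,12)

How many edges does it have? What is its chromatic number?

K_{5,8} has 5 * 8 = 40 edges.
Bipartite graphs have chromatic number 2 (color each partition differently).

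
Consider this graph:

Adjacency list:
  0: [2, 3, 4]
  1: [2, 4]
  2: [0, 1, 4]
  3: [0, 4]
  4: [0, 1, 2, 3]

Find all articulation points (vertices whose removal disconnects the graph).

No articulation points. The graph is biconnected.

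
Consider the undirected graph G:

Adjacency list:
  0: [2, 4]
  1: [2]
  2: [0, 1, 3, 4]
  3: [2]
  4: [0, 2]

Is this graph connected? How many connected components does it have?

Checking connectivity: the graph has 1 connected component(s).
All vertices are reachable from each other. The graph IS connected.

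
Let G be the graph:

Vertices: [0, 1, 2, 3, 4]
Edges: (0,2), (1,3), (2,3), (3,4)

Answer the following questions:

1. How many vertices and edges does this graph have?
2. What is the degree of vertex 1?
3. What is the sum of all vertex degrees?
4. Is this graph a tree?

Count: 5 vertices, 4 edges.
Vertex 1 has neighbors [3], degree = 1.
Handshaking lemma: 2 * 4 = 8.
A graph is a tree iff it is connected and has exactly n-1 edges. This graph is connected (all 5 vertices in one component) and has 5-1 = 4 edges. It is a tree.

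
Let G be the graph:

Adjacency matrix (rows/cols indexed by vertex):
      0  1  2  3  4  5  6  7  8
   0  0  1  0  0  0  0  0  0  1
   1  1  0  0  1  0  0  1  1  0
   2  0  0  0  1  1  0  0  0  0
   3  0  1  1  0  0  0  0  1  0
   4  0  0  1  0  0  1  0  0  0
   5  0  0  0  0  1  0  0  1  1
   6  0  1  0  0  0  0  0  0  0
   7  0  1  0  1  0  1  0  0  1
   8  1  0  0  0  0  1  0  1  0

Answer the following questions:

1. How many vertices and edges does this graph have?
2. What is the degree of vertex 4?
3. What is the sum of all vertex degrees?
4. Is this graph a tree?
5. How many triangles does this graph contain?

Count: 9 vertices, 12 edges.
Vertex 4 has neighbors [2, 5], degree = 2.
Handshaking lemma: 2 * 12 = 24.
A tree on 9 vertices has 8 edges. This graph has 12 edges (4 extra). Not a tree.
Number of triangles = 2.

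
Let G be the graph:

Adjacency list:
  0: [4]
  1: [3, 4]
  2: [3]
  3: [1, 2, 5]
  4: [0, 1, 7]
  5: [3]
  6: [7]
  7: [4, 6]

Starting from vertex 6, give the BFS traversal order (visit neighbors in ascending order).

BFS from vertex 6 (neighbors processed in ascending order):
Visit order: 6, 7, 4, 0, 1, 3, 2, 5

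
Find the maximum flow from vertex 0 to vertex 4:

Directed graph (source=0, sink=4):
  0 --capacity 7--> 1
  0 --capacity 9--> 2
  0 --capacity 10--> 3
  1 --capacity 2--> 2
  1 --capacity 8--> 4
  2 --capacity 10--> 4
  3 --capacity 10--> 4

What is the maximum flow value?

Computing max flow:
  Flow on (0->1): 7/7
  Flow on (0->2): 9/9
  Flow on (0->3): 10/10
  Flow on (1->4): 7/8
  Flow on (2->4): 9/10
  Flow on (3->4): 10/10
Maximum flow = 26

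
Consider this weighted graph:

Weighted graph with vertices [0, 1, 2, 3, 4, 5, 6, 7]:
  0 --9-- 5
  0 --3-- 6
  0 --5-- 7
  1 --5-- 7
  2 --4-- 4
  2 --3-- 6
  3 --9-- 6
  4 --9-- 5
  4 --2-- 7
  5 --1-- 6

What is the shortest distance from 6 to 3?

Using Dijkstra's algorithm from vertex 6:
Shortest path: 6 -> 3
Total weight: 9 = 9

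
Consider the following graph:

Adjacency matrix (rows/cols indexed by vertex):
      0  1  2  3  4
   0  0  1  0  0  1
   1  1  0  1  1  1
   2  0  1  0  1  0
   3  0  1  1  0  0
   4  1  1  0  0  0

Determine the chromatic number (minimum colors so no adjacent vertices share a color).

The graph has a maximum clique of size 3 (lower bound on chromatic number).
A valid 3-coloring: {0: 1, 1: 0, 2: 1, 3: 2, 4: 2}.
Chromatic number = 3.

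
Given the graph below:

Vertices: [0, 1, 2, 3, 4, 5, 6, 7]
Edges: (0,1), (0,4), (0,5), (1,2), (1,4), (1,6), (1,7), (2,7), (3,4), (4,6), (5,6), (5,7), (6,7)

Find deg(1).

Vertex 1 has neighbors [0, 2, 4, 6, 7], so deg(1) = 5.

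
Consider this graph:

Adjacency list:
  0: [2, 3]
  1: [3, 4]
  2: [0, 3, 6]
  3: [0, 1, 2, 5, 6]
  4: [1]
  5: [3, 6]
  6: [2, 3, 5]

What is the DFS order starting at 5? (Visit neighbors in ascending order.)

DFS from vertex 5 (neighbors processed in ascending order):
Visit order: 5, 3, 0, 2, 6, 1, 4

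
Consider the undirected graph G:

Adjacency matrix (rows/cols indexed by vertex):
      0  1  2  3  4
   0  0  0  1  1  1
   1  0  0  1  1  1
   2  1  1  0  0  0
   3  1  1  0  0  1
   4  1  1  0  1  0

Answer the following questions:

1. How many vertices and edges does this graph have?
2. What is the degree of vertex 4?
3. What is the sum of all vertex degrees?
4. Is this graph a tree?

Count: 5 vertices, 7 edges.
Vertex 4 has neighbors [0, 1, 3], degree = 3.
Handshaking lemma: 2 * 7 = 14.
A tree on 5 vertices has 4 edges. This graph has 7 edges (3 extra). Not a tree.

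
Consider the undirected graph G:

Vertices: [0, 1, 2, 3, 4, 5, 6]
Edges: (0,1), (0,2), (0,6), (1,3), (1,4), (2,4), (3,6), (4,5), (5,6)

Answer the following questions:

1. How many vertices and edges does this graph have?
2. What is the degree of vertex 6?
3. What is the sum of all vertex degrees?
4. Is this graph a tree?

Count: 7 vertices, 9 edges.
Vertex 6 has neighbors [0, 3, 5], degree = 3.
Handshaking lemma: 2 * 9 = 18.
A tree on 7 vertices has 6 edges. This graph has 9 edges (3 extra). Not a tree.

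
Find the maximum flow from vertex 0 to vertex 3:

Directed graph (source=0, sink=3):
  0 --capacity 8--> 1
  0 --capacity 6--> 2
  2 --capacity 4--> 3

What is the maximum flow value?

Computing max flow:
  Flow on (0->2): 4/6
  Flow on (2->3): 4/4
Maximum flow = 4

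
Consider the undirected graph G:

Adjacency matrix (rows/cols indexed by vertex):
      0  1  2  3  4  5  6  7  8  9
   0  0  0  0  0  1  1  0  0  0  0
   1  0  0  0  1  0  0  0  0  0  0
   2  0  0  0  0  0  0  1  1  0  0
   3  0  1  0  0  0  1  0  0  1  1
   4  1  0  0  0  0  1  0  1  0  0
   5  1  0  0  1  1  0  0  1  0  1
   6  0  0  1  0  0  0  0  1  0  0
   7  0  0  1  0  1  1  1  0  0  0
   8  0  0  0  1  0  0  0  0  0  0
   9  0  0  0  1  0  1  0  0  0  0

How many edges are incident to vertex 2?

Vertex 2 has neighbors [6, 7], so deg(2) = 2.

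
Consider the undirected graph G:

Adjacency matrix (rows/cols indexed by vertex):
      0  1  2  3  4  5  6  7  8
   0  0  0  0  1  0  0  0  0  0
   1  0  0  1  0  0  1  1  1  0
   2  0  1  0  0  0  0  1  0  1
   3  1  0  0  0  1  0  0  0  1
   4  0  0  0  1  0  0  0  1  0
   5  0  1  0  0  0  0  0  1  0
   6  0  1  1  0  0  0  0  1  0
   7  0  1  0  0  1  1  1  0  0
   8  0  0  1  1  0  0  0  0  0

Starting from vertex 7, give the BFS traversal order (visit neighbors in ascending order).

BFS from vertex 7 (neighbors processed in ascending order):
Visit order: 7, 1, 4, 5, 6, 2, 3, 8, 0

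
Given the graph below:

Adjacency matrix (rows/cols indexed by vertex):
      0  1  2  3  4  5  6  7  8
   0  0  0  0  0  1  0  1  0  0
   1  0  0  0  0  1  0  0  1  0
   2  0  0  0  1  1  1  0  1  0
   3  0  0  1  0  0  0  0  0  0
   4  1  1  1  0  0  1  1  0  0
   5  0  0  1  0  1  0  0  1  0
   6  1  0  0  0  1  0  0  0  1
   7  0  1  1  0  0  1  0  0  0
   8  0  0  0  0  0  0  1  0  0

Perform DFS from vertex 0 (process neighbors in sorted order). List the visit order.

DFS from vertex 0 (neighbors processed in ascending order):
Visit order: 0, 4, 1, 7, 2, 3, 5, 6, 8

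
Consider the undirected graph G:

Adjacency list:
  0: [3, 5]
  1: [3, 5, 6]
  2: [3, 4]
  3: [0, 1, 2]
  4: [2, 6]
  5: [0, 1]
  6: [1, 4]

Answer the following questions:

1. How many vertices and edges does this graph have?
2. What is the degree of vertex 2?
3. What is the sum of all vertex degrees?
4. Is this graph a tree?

Count: 7 vertices, 8 edges.
Vertex 2 has neighbors [3, 4], degree = 2.
Handshaking lemma: 2 * 8 = 16.
A tree on 7 vertices has 6 edges. This graph has 8 edges (2 extra). Not a tree.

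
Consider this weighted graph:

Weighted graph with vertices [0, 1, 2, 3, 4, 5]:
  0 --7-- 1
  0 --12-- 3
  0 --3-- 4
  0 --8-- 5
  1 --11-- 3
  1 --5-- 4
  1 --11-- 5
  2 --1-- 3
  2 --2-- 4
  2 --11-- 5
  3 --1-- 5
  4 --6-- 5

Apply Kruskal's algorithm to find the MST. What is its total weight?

Applying Kruskal's algorithm (sort edges by weight, add if no cycle):
  Add (2,3) w=1
  Add (3,5) w=1
  Add (2,4) w=2
  Add (0,4) w=3
  Add (1,4) w=5
  Skip (4,5) w=6 (creates cycle)
  Skip (0,1) w=7 (creates cycle)
  Skip (0,5) w=8 (creates cycle)
  Skip (1,5) w=11 (creates cycle)
  Skip (1,3) w=11 (creates cycle)
  Skip (2,5) w=11 (creates cycle)
  Skip (0,3) w=12 (creates cycle)
MST weight = 12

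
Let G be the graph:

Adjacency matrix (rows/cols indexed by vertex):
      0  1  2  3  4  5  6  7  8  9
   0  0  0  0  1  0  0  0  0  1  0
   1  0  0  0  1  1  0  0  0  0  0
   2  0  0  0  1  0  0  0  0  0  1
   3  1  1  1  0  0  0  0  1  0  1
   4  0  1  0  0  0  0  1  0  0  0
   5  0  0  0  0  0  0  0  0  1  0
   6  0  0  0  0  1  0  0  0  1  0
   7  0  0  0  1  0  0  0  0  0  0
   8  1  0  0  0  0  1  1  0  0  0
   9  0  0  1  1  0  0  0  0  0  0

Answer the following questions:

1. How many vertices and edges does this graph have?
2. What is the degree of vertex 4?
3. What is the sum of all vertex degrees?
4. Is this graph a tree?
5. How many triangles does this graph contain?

Count: 10 vertices, 11 edges.
Vertex 4 has neighbors [1, 6], degree = 2.
Handshaking lemma: 2 * 11 = 22.
A tree on 10 vertices has 9 edges. This graph has 11 edges (2 extra). Not a tree.
Number of triangles = 1.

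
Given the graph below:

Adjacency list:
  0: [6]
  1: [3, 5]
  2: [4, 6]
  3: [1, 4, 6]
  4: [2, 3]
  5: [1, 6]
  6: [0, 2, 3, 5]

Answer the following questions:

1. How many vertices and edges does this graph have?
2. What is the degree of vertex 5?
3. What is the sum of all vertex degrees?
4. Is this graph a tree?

Count: 7 vertices, 8 edges.
Vertex 5 has neighbors [1, 6], degree = 2.
Handshaking lemma: 2 * 8 = 16.
A tree on 7 vertices has 6 edges. This graph has 8 edges (2 extra). Not a tree.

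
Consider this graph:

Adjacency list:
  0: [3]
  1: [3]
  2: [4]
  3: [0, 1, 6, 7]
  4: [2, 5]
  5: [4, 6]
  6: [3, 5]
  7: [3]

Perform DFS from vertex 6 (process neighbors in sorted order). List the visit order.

DFS from vertex 6 (neighbors processed in ascending order):
Visit order: 6, 3, 0, 1, 7, 5, 4, 2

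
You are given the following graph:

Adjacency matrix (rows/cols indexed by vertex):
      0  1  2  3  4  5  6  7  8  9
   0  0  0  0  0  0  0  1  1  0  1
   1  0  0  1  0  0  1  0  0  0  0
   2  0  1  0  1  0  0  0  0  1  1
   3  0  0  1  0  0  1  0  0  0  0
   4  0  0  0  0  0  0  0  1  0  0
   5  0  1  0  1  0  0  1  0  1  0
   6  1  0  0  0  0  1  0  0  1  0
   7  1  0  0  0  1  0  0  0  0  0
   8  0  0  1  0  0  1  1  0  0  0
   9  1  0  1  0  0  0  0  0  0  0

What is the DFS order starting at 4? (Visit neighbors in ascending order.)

DFS from vertex 4 (neighbors processed in ascending order):
Visit order: 4, 7, 0, 6, 5, 1, 2, 3, 8, 9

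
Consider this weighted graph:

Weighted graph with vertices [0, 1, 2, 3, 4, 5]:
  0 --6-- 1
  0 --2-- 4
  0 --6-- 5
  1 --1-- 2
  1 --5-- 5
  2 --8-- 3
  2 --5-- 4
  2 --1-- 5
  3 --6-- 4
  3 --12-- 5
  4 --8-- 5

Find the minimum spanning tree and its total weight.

Applying Kruskal's algorithm (sort edges by weight, add if no cycle):
  Add (1,2) w=1
  Add (2,5) w=1
  Add (0,4) w=2
  Skip (1,5) w=5 (creates cycle)
  Add (2,4) w=5
  Skip (0,5) w=6 (creates cycle)
  Skip (0,1) w=6 (creates cycle)
  Add (3,4) w=6
  Skip (2,3) w=8 (creates cycle)
  Skip (4,5) w=8 (creates cycle)
  Skip (3,5) w=12 (creates cycle)
MST weight = 15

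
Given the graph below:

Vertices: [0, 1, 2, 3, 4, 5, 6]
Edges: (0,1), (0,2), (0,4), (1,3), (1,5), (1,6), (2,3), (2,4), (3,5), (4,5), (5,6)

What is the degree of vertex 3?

Vertex 3 has neighbors [1, 2, 5], so deg(3) = 3.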